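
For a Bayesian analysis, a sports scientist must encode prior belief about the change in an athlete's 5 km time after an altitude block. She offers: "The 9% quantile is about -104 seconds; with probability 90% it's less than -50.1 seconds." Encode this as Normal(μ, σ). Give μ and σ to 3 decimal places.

For Normal(μ,σ), the p-quantile is μ + z_p·σ. Here z_{0.09} = -1.341, z_{0.9} = 1.282.
So -104 = μ − 1.341σ and -50.1 = μ + 1.282σ.
Subtracting: σ = (-50.1 − -104)/(1.282 − (-1.341)) = 20.554.
Then μ = -104 − (-1.341)·20.554 = -76.442.

μ = -76.442, σ = 20.554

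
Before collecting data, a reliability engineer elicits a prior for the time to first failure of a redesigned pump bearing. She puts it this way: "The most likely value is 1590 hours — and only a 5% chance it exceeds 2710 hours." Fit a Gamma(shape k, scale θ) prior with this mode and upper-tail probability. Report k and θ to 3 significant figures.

k ≈ 10.8, θ ≈ 162

Gamma(k,θ) with k>1 has mode (k−1)θ, so θ = 1590/(k−1).
Need P(X < 2710) = 0.95 with θ tied to k this way. Start at k = 2, θ = 1590: P(X<2710) ≈ 0.508.
Too low — raise k to concentrate. Iterating converges to k ≈ 10.8.
Then θ = 1590/(10.8−1) ≈ 162.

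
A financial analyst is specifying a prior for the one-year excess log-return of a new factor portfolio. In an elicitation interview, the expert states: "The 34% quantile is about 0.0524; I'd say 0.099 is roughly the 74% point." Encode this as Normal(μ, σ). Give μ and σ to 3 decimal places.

The p-quantile of Normal(μ,σ) is μ + z_p·σ, with z_{0.34} = -0.4125 and z_{0.74} = 0.6433.
Eliminate σ: μ = (z₂·x₁ − z₁·x₂)/(z₂ − z₁) = (0.6433·0.0524 − (-0.4125)·0.099)/1.056 = 0.071.
Then σ = (x₂ − x₁)/(z₂ − z₁) = (0.099 − 0.0524)/1.056 = 0.044.

μ = 0.071, σ = 0.044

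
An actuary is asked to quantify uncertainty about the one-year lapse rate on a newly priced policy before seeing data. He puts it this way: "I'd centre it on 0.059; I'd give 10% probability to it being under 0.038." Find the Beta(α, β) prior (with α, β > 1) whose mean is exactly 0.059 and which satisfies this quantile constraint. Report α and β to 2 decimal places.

α ≈ 10.81, β ≈ 172.37

With mean 0.059 fixed, write α = 0.059s, β = 0.941s where s = α+β.
Need P(θ < 0.038) = 0.1 under Beta(0.059s, 0.941s). Normal approximation: (q−m)/√(m(1−m)/s) ≈ z_{0.1} = -1.28, so s ≈ 0.059·0.941·(-1.28)²/(0.038−0.059)² = 206.8.
At s = 206.8: P(θ<0.038) ≈ 0.085. Adjusting to match 0.1 gives s ≈ 183.18.
So α = 0.059·183.18 ≈ 10.81, β = 0.941·183.18 ≈ 172.37.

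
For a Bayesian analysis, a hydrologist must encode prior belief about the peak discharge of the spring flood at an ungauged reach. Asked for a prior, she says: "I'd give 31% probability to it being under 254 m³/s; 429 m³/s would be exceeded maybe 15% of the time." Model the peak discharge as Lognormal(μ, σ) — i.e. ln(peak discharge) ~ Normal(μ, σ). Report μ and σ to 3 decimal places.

μ ≈ 5.707, σ ≈ 0.342

If T ~ Lognormal(μ,σ) then ln T ~ Normal(μ,σ), so the p-quantile of ln T is μ + z_p·σ.
ln(254) = 5.537 and ln(429) = 6.061; z_{0.31} = -0.4959, z_{0.85} = 1.036.
σ = (6.061 − 5.537)/(1.036 − (-0.4959)) = 0.342.
μ = 5.537 − (-0.4959)·0.342 = 5.707.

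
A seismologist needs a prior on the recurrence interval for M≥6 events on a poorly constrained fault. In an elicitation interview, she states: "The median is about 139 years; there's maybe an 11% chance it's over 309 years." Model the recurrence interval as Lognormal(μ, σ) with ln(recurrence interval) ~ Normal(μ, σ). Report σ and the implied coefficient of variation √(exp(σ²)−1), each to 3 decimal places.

σ ≈ 0.651, CV ≈ 0.727

If T ~ Lognormal(μ,σ) then ln T ~ Normal(μ,σ), so the p-quantile of ln T is μ + z_p·σ.
ln(139) = 4.934 and ln(309) = 5.733; z_{0.5} = 0, z_{0.89} = 1.227.
σ = (5.733 − 4.934)/(1.227 − (0)) = 0.651.
μ = 4.934 − (0)·0.651 = 4.934.
CV = √(exp(σ²)−1) = √(exp(0.4242)−1) = 0.727.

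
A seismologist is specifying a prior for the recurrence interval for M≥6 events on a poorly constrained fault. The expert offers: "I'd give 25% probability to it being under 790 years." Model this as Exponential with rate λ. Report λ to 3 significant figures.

P(T < 790.0) = 1 − e^(−λ·790.0) = 0.25, so λ = −ln(1−0.25)/790.0 = −ln(0.75)/790.0 = 0.000364.

λ ≈ 0.000364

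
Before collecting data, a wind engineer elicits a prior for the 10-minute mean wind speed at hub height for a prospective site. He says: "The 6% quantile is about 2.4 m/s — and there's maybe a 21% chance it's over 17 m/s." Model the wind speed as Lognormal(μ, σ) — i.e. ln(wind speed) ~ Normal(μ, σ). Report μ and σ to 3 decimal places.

If T ~ Lognormal(μ,σ) then ln T ~ Normal(μ,σ), so the p-quantile of ln T is μ + z_p·σ.
ln(2.4) = 0.8755 and ln(17) = 2.833; z_{0.06} = -1.555, z_{0.79} = 0.8064.
σ = (2.833 − 0.8755)/(0.8064 − (-1.555)) = 0.829.
μ = 0.8755 − (-1.555)·0.829 = 2.165.

μ ≈ 2.165, σ ≈ 0.829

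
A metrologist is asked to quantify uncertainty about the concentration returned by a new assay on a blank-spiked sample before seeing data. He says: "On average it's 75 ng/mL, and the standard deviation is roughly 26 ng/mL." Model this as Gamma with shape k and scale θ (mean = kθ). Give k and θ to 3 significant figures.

k ≈ 8.32, θ ≈ 9.01

For Gamma(k, scale θ): mean = kθ, variance = kθ², so CV = 1/√k.
CV = SD/mean = 26/75 = 0.3467, hence k = 1/CV² = 8.32.
Then θ = mean/k = 75/8.32 = 9.01.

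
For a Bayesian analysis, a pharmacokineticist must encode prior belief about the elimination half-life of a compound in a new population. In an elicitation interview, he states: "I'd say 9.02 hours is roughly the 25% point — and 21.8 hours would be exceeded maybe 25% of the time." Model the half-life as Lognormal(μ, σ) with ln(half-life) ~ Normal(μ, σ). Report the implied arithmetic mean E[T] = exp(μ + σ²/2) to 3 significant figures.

E[T] ≈ 17.4 hours

If T ~ Lognormal(μ,σ) then ln T ~ Normal(μ,σ), so the p-quantile of ln T is μ + z_p·σ.
ln(9.02) = 2.199 and ln(21.8) = 3.082; z_{0.25} = -0.6745, z_{0.75} = 0.6745.
σ = (3.082 − 2.199)/(0.6745 − (-0.6745)) = 0.654.
μ = 2.199 − (-0.6745)·0.654 = 2.641.
E[T] = exp(μ + σ²/2) = exp(2.641 + 0.2140) = 17.4 hours.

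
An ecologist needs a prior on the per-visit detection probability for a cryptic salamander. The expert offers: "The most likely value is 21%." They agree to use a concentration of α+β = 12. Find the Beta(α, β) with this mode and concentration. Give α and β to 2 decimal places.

For α,β > 1 the Beta mode is (α−1)/(α+β−2). With α+β = 12, the mode is (α−1)/10.
Set (α−1)/10 = 0.21 → α = 1 + 0.21·10 = 3.10.
β = 12 − α = 8.90.

α = 3.10, β = 8.90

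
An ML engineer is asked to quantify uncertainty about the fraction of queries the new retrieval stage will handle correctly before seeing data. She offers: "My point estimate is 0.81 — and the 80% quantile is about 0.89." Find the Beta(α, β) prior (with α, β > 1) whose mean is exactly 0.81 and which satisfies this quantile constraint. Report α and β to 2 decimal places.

α ≈ 14.27, β ≈ 3.35

With mean 0.81 fixed, write α = 0.81s, β = 0.19s where s = α+β.
Need P(θ < 0.89) = 0.8 under Beta(0.81s, 0.19s). Normal approximation: (q−m)/√(m(1−m)/s) ≈ z_{0.8} = 0.842, so s ≈ 0.81·0.19·(0.842)²/(0.89−0.81)² = 17.0.
At s = 17.0: P(θ<0.89) ≈ 0.795. Adjusting to match 0.8 gives s ≈ 17.62.
So α = 0.81·17.62 ≈ 14.27, β = 0.19·17.62 ≈ 3.35.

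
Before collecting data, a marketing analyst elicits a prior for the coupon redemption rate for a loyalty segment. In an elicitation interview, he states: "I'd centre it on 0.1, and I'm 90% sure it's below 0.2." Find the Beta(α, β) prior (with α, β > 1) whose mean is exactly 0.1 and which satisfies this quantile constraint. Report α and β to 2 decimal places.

With mean 0.1 fixed, write α = 0.1s, β = 0.9s where s = α+β.
Need P(θ < 0.2) = 0.9 under Beta(0.1s, 0.9s). Normal approximation: (q−m)/√(m(1−m)/s) ≈ z_{0.9} = 1.28, so s ≈ 0.1·0.9·(1.28)²/(0.2−0.1)² = 14.8.
At s = 14.8: P(θ<0.2) ≈ 0.894. Adjusting to match 0.9 gives s ≈ 16.07.
So α = 0.1·16.07 ≈ 1.61, β = 0.9·16.07 ≈ 14.47.

α ≈ 1.61, β ≈ 14.47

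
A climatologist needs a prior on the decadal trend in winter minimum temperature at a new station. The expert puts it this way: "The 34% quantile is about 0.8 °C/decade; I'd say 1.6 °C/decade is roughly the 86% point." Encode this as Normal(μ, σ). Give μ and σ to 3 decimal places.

μ = 1.021, σ = 0.536

For Normal(μ,σ), the p-quantile is μ + z_p·σ. Here z_{0.34} = -0.4125, z_{0.86} = 1.08.
So 0.8 = μ − 0.4125σ and 1.6 = μ + 1.08σ.
Subtracting: σ = (1.6 − 0.8)/(1.08 − (-0.4125)) = 0.536.
Then μ = 0.8 − (-0.4125)·0.536 = 1.021.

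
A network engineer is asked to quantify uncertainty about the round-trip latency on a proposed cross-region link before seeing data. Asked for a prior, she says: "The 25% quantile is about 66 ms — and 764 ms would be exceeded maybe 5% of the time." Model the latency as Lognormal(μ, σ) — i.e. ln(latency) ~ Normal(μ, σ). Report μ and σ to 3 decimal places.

If T ~ Lognormal(μ,σ) then ln T ~ Normal(μ,σ), so the p-quantile of ln T is μ + z_p·σ.
ln(66) = 4.19 and ln(764) = 6.639; z_{0.25} = -0.6745, z_{0.95} = 1.645.
σ = (6.639 − 4.19)/(1.645 − (-0.6745)) = 1.056.
μ = 4.19 − (-0.6745)·1.056 = 4.902.

μ ≈ 4.902, σ ≈ 1.056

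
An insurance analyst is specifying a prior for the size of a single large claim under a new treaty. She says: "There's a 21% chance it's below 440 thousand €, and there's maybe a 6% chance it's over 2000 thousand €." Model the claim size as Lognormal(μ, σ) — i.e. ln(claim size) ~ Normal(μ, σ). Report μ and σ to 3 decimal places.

If T ~ Lognormal(μ,σ) then ln T ~ Normal(μ,σ), so the p-quantile of ln T is μ + z_p·σ.
ln(440) = 6.087 and ln(2000) = 7.601; z_{0.21} = -0.8064, z_{0.94} = 1.555.
σ = (7.601 − 6.087)/(1.555 − (-0.8064)) = 0.641.
μ = 6.087 − (-0.8064)·0.641 = 6.604.

μ ≈ 6.604, σ ≈ 0.641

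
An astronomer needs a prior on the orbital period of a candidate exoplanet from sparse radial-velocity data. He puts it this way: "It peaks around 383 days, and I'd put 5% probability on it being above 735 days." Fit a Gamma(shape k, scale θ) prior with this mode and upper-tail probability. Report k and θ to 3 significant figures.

Gamma(k,θ) with k>1 has mode (k−1)θ, so θ = 383/(k−1).
Need P(X < 735) = 0.95 with θ tied to k this way. Start at k = 2, θ = 383: P(X<735) ≈ 0.572.
Too low — raise k to concentrate. Iterating converges to k ≈ 7.54.
Then θ = 383/(7.54−1) ≈ 58.6.

k ≈ 7.54, θ ≈ 58.6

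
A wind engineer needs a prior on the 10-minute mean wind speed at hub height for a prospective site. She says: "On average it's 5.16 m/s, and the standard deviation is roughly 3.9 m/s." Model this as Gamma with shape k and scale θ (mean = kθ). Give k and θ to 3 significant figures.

For Gamma(k, scale θ): mean = kθ, variance = kθ², so CV = 1/√k.
CV = SD/mean = 3.9/5.16 = 0.7558, hence k = 1/CV² = 1.75.
Then θ = mean/k = 5.16/1.75 = 2.95.

k ≈ 1.75, θ ≈ 2.95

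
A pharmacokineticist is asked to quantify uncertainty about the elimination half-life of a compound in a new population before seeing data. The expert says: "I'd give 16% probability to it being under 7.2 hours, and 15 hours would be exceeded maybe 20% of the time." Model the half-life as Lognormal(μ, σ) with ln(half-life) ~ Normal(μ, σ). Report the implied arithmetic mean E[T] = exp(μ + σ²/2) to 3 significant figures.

E[T] ≈ 11.6 hours

If T ~ Lognormal(μ,σ) then ln T ~ Normal(μ,σ), so the p-quantile of ln T is μ + z_p·σ.
ln(7.2) = 1.974 and ln(15) = 2.708; z_{0.16} = -0.9945, z_{0.8} = 0.8416.
σ = (2.708 − 1.974)/(0.8416 − (-0.9945)) = 0.400.
μ = 1.974 − (-0.9945)·0.400 = 2.372.
E[T] = exp(μ + σ²/2) = exp(2.372 + 0.0799) = 11.6 hours.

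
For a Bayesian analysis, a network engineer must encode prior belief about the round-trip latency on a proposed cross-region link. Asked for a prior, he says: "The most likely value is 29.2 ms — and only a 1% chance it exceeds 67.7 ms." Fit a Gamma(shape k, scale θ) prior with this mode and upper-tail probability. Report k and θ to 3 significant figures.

k ≈ 7.74, θ ≈ 4.33

Gamma(k,θ) with k>1 has mode (k−1)θ, so θ = 29.2/(k−1).
Need P(X < 67.7) = 0.99 with θ tied to k this way. Start at k = 2, θ = 29.2: P(X<67.7) ≈ 0.673.
Too low — raise k to concentrate. Iterating converges to k ≈ 7.74.
Then θ = 29.2/(7.74−1) ≈ 4.33.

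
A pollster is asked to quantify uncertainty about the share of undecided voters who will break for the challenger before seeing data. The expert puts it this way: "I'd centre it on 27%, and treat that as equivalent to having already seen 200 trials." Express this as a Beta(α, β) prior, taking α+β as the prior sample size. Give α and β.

Under the effective-sample-size interpretation, Beta(α, β) has prior mean α/(α+β) and prior sample size α+β.
So α+β = 200 and α/(α+β) = 0.27, giving α = 0.27·200 = 54 and β = 200 − 54 = 146.

α = 54, β = 146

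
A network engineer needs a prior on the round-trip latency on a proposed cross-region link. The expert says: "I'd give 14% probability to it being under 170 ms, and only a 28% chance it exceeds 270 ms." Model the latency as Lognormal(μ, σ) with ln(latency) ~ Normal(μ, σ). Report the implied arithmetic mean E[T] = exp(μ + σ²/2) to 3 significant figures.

If T ~ Lognormal(μ,σ) then ln T ~ Normal(μ,σ), so the p-quantile of ln T is μ + z_p·σ.
ln(170) = 5.136 and ln(270) = 5.598; z_{0.14} = -1.08, z_{0.72} = 0.5828.
σ = (5.598 − 5.136)/(0.5828 − (-1.08)) = 0.278.
μ = 5.136 − (-1.08)·0.278 = 5.436.
E[T] = exp(μ + σ²/2) = exp(5.436 + 0.0387) = 239 ms.

E[T] ≈ 239 ms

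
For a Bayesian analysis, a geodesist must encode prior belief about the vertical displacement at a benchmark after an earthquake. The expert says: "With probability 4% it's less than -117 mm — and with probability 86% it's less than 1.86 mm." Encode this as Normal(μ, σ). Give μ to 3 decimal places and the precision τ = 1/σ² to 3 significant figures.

For Normal(μ,σ), the p-quantile is μ + z_p·σ. Here z_{0.04} = -1.751, z_{0.86} = 1.08.
So -117 = μ − 1.751σ and 1.86 = μ + 1.08σ.
Subtracting: σ = (1.86 − -117)/(1.08 − (-1.751)) = 41.985.
Then μ = -117 − (-1.751)·41.985 = -43.497.
Precision τ = 1/σ² = 1/41.99² = 0.000567.

μ = -43.497, τ = 0.000567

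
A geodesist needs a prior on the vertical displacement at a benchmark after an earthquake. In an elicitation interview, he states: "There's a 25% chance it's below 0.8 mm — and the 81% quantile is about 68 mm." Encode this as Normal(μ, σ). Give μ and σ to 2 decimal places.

The p-quantile of Normal(μ,σ) is μ + z_p·σ, with z_{0.25} = -0.6745 and z_{0.81} = 0.8779.
Eliminate σ: μ = (z₂·x₁ − z₁·x₂)/(z₂ − z₁) = (0.8779·0.8 − (-0.6745)·68)/1.552 = 30.00.
Then σ = (x₂ − x₁)/(z₂ − z₁) = (68 − 0.8)/1.552 = 43.29.

μ = 30.00, σ = 43.29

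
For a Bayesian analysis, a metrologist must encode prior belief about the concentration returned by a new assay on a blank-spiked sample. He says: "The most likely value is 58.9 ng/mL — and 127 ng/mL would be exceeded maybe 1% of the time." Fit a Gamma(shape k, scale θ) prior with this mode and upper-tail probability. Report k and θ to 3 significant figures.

k ≈ 9.2, θ ≈ 7.18

Gamma(k,θ) with k>1 has mode (k−1)θ, so θ = 58.9/(k−1).
Need P(X < 127) = 0.99 with θ tied to k this way. Start at k = 2, θ = 58.9: P(X<127) ≈ 0.635.
Too low — raise k to concentrate. Iterating converges to k ≈ 9.2.
Then θ = 58.9/(9.2−1) ≈ 7.18.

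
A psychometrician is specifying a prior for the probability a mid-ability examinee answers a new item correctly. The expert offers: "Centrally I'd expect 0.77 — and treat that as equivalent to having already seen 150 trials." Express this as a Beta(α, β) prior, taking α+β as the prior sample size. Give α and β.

α = 115.5, β = 34.5

Under the effective-sample-size interpretation, Beta(α, β) has prior mean α/(α+β) and prior sample size α+β.
So α+β = 150 and α/(α+β) = 0.77, giving α = 0.77·150 = 115.5 and β = 150 − 115.5 = 34.5.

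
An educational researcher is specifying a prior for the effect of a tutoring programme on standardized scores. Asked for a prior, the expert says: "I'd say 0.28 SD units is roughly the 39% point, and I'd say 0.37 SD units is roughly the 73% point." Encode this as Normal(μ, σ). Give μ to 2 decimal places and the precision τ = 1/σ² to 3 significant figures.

μ = 0.31, τ = 98.3

For Normal(μ,σ), the p-quantile is μ + z_p·σ. Here z_{0.39} = -0.2793, z_{0.73} = 0.6128.
So 0.28 = μ − 0.2793σ and 0.37 = μ + 0.6128σ.
Subtracting: σ = (0.37 − 0.28)/(0.6128 − (-0.2793)) = 0.10.
Then μ = 0.28 − (-0.2793)·0.10 = 0.31.
Precision τ = 1/σ² = 1/0.1009² = 98.3.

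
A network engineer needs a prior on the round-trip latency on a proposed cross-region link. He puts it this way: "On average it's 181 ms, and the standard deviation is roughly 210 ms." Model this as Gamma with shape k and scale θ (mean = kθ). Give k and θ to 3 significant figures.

k ≈ 0.743, θ ≈ 244

For Gamma(k, scale θ): mean = kθ, variance = kθ², so CV = 1/√k.
CV = SD/mean = 210/181 = 1.16, hence k = 1/CV² = 0.743.
Then θ = mean/k = 181/0.743 = 244.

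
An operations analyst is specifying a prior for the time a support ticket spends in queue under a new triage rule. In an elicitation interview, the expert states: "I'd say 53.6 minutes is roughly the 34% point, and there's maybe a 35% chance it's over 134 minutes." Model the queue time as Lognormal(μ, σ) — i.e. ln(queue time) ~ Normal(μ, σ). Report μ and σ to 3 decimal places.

μ ≈ 4.455, σ ≈ 1.149

If T ~ Lognormal(μ,σ) then ln T ~ Normal(μ,σ), so the p-quantile of ln T is μ + z_p·σ.
ln(53.6) = 3.982 and ln(134) = 4.898; z_{0.34} = -0.4125, z_{0.65} = 0.3853.
σ = (4.898 − 3.982)/(0.3853 − (-0.4125)) = 1.149.
μ = 3.982 − (-0.4125)·1.149 = 4.455.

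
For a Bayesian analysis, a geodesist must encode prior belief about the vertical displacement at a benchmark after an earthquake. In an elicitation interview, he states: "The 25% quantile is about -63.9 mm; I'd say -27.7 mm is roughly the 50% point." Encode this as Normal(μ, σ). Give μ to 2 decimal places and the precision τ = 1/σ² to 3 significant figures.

μ = -27.70, τ = 0.000347

For Normal(μ,σ), the p-quantile is μ + z_p·σ. Here z_{0.25} = -0.6745, z_{0.5} = 0.
So -63.9 = μ − 0.6745σ and -27.7 = μ + 0σ.
Subtracting: σ = (-27.7 − -63.9)/(0 − (-0.6745)) = 53.67.
Then μ = -63.9 − (-0.6745)·53.67 = -27.70.
Precision τ = 1/σ² = 1/53.67² = 0.000347.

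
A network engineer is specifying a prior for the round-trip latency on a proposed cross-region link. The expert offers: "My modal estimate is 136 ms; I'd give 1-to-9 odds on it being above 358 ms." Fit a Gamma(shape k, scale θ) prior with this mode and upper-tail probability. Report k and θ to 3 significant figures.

k ≈ 3.05, θ ≈ 66.5

Gamma(k,θ) with k>1 has mode (k−1)θ, so θ = 136/(k−1).
Need P(X < 358) = 0.9 with θ tied to k this way. Start at k = 2, θ = 136: P(X<358) ≈ 0.739.
Too low — raise k to concentrate. Iterating converges to k ≈ 3.05.
Then θ = 136/(3.05−1) ≈ 66.5.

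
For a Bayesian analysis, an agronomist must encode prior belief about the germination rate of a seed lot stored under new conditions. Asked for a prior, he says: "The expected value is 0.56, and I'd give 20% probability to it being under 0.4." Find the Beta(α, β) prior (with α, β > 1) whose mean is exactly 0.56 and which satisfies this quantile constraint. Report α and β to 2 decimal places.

α ≈ 3.81, β ≈ 2.99

With mean 0.56 fixed, write α = 0.56s, β = 0.44s where s = α+β.
Need P(θ < 0.4) = 0.2 under Beta(0.56s, 0.44s). Normal approximation: (q−m)/√(m(1−m)/s) ≈ z_{0.2} = -0.842, so s ≈ 0.56·0.44·(-0.842)²/(0.4−0.56)² = 6.8.
At s = 6.8: P(θ<0.4) ≈ 0.200. Adjusting to match 0.2 gives s ≈ 6.80.
So α = 0.56·6.80 ≈ 3.81, β = 0.44·6.80 ≈ 2.99.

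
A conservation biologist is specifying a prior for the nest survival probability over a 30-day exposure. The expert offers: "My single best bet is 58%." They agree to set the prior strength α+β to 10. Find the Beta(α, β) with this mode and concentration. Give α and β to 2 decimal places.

α = 5.64, β = 4.36

For α,β > 1 the Beta mode is (α−1)/(α+β−2). With α+β = 10, the mode is (α−1)/8.
Set (α−1)/8 = 0.58 → α = 1 + 0.58·8 = 5.64.
β = 10 − α = 4.36.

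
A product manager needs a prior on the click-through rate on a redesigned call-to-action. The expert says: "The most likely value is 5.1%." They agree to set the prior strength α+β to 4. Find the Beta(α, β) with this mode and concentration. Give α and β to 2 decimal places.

α = 1.10, β = 2.90

For α,β > 1 the Beta mode is (α−1)/(α+β−2). With α+β = 4, the mode is (α−1)/2.
Set (α−1)/2 = 0.051 → α = 1 + 0.051·2 = 1.10.
β = 4 − α = 2.90.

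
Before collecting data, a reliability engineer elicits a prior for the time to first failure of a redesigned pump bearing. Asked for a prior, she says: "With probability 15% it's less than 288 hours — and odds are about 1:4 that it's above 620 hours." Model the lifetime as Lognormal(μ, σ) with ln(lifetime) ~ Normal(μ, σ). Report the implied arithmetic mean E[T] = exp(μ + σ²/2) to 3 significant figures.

If T ~ Lognormal(μ,σ) then ln T ~ Normal(μ,σ), so the p-quantile of ln T is μ + z_p·σ.
ln(288) = 5.663 and ln(620) = 6.43; z_{0.15} = -1.036, z_{0.8} = 0.8416.
σ = (6.43 − 5.663)/(0.8416 − (-1.036)) = 0.408.
μ = 5.663 − (-1.036)·0.408 = 6.086.
E[T] = exp(μ + σ²/2) = exp(6.086 + 0.0833) = 478 hours.

E[T] ≈ 478 hours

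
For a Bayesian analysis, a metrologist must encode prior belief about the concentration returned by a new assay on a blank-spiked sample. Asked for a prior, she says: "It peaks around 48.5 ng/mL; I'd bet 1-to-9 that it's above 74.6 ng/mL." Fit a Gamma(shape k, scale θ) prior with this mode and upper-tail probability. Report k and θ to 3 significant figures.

Gamma(k,θ) with k>1 has mode (k−1)θ, so θ = 48.5/(k−1).
Need P(X < 74.6) = 0.9 with θ tied to k this way. Start at k = 2, θ = 48.5: P(X<74.6) ≈ 0.455.
Too low — raise k to concentrate. Iterating converges to k ≈ 11.1.
Then θ = 48.5/(11.1−1) ≈ 4.81.

k ≈ 11.1, θ ≈ 4.81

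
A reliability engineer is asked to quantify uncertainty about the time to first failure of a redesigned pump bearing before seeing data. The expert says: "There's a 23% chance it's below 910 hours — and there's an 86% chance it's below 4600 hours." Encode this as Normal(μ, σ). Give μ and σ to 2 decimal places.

For Normal(μ,σ), the p-quantile is μ + z_p·σ. Here z_{0.23} = -0.7388, z_{0.86} = 1.08.
So 910 = μ − 0.7388σ and 4600 = μ + 1.08σ.
Subtracting: σ = (4600 − 910)/(1.08 − (-0.7388)) = 2028.40.
Then μ = 910 − (-0.7388)·2028.40 = 2408.68.

μ = 2408.68, σ = 2028.40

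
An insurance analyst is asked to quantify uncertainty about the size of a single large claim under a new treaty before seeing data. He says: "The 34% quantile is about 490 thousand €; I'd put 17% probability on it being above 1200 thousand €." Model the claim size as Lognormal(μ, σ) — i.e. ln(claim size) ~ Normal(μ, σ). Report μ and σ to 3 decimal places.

If T ~ Lognormal(μ,σ) then ln T ~ Normal(μ,σ), so the p-quantile of ln T is μ + z_p·σ.
ln(490) = 6.194 and ln(1200) = 7.09; z_{0.34} = -0.4125, z_{0.83} = 0.9542.
σ = (7.09 − 6.194)/(0.9542 − (-0.4125)) = 0.655.
μ = 6.194 − (-0.4125)·0.655 = 6.465.

μ ≈ 6.465, σ ≈ 0.655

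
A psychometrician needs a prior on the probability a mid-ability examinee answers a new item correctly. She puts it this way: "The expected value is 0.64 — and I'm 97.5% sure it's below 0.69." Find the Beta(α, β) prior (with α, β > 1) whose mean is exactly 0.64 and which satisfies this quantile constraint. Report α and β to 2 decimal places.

With mean 0.64 fixed, write α = 0.64s, β = 0.36s where s = α+β.
Need P(θ < 0.69) = 0.975 under Beta(0.64s, 0.36s). Normal approximation: (q−m)/√(m(1−m)/s) ≈ z_{0.975} = 1.96, so s ≈ 0.64·0.36·(1.96)²/(0.69−0.64)² = 354.0.
At s = 354.0: P(θ<0.69) ≈ 0.977. Adjusting to match 0.975 gives s ≈ 341.81.
So α = 0.64·341.81 ≈ 218.76, β = 0.36·341.81 ≈ 123.05.

α ≈ 218.76, β ≈ 123.05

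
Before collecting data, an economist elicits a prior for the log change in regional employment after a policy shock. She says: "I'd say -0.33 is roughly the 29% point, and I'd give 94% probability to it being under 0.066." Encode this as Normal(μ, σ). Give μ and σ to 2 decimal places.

The p-quantile of Normal(μ,σ) is μ + z_p·σ, with z_{0.29} = -0.5534 and z_{0.94} = 1.555.
Eliminate σ: μ = (z₂·x₁ − z₁·x₂)/(z₂ − z₁) = (1.555·-0.33 − (-0.5534)·0.066)/2.108 = -0.23.
Then σ = (x₂ − x₁)/(z₂ − z₁) = (0.066 − -0.33)/2.108 = 0.19.

μ = -0.23, σ = 0.19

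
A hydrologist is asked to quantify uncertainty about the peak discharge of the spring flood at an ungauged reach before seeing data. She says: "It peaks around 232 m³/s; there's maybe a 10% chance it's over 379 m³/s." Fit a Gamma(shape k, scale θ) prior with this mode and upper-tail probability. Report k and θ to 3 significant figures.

k ≈ 8.82, θ ≈ 29.7

Gamma(k,θ) with k>1 has mode (k−1)θ, so θ = 232/(k−1).
Need P(X < 379) = 0.9 with θ tied to k this way. Start at k = 2, θ = 232: P(X<379) ≈ 0.486.
Too low — raise k to concentrate. Iterating converges to k ≈ 8.82.
Then θ = 232/(8.82−1) ≈ 29.7.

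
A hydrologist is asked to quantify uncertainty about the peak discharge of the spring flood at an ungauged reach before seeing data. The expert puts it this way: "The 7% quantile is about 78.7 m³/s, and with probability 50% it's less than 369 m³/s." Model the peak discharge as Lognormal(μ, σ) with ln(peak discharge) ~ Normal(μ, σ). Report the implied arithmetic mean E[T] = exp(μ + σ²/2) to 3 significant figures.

E[T] ≈ 638 m³/s

If T ~ Lognormal(μ,σ) then ln T ~ Normal(μ,σ), so the p-quantile of ln T is μ + z_p·σ.
ln(78.7) = 4.366 and ln(369) = 5.911; z_{0.07} = -1.476, z_{0.5} = 0.
σ = (5.911 − 4.366)/(0 − (-1.476)) = 1.047.
μ = 4.366 − (-1.476)·1.047 = 5.911.
E[T] = exp(μ + σ²/2) = exp(5.911 + 0.5481) = 638 m³/s.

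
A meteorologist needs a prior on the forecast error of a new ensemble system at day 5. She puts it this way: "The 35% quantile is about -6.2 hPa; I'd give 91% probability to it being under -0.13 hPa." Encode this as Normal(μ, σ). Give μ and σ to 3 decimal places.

μ = -4.845, σ = 3.517

The p-quantile of Normal(μ,σ) is μ + z_p·σ, with z_{0.35} = -0.3853 and z_{0.91} = 1.341.
Eliminate σ: μ = (z₂·x₁ − z₁·x₂)/(z₂ − z₁) = (1.341·-6.2 − (-0.3853)·-0.13)/1.726 = -4.845.
Then σ = (x₂ − x₁)/(z₂ − z₁) = (-0.13 − -6.2)/1.726 = 3.517.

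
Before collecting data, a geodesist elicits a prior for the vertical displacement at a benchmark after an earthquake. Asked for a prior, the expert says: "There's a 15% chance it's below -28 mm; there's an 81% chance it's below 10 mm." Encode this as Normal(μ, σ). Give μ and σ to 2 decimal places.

For Normal(μ,σ), the p-quantile is μ + z_p·σ. Here z_{0.15} = -1.036, z_{0.81} = 0.8779.
So -28 = μ − 1.036σ and 10 = μ + 0.8779σ.
Subtracting: σ = (10 − -28)/(0.8779 − (-1.036)) = 19.85.
Then μ = -28 − (-1.036)·19.85 = -7.43.

μ = -7.43, σ = 19.85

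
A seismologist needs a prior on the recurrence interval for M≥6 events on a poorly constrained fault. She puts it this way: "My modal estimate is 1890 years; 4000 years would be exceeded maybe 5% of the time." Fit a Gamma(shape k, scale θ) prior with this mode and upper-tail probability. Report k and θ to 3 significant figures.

k ≈ 5.91, θ ≈ 385

Gamma(k,θ) with k>1 has mode (k−1)θ, so θ = 1890/(k−1).
Need P(X < 4000) = 0.95 with θ tied to k this way. Start at k = 2, θ = 1890: P(X<4000) ≈ 0.625.
Too low — raise k to concentrate. Iterating converges to k ≈ 5.91.
Then θ = 1890/(5.91−1) ≈ 385.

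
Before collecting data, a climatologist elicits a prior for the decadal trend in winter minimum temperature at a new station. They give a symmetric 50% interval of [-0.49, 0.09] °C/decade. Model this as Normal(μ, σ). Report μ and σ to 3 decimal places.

μ = -0.200, σ = 0.430

A symmetric 50% interval runs μ ± z·σ with z = 0.6745.
Half-width = 0.29, so σ = 0.29/0.6745 = 0.430.
μ is the interval midpoint, -0.200.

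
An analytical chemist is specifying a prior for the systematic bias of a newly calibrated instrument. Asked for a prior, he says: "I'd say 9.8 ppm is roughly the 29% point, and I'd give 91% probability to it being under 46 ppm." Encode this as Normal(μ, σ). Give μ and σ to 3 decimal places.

For Normal(μ,σ), the p-quantile is μ + z_p·σ. Here z_{0.29} = -0.5534, z_{0.91} = 1.341.
So 9.8 = μ − 0.5534σ and 46 = μ + 1.341σ.
Subtracting: σ = (46 − 9.8)/(1.341 − (-0.5534)) = 19.112.
Then μ = 9.8 − (-0.5534)·19.112 = 20.376.

μ = 20.376, σ = 19.112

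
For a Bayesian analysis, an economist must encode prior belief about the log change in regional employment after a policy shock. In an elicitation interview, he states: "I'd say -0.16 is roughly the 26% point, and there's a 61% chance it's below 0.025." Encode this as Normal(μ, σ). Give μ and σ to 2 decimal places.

The p-quantile of Normal(μ,σ) is μ + z_p·σ, with z_{0.26} = -0.6433 and z_{0.61} = 0.2793.
Eliminate σ: μ = (z₂·x₁ − z₁·x₂)/(z₂ − z₁) = (0.2793·-0.16 − (-0.6433)·0.025)/0.9227 = -0.03.
Then σ = (x₂ − x₁)/(z₂ − z₁) = (0.025 − -0.16)/0.9227 = 0.20.

μ = -0.03, σ = 0.20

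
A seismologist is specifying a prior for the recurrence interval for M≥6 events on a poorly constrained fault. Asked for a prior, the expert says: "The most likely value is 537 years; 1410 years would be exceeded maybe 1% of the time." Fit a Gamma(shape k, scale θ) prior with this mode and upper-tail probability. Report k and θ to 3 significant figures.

Gamma(k,θ) with k>1 has mode (k−1)θ, so θ = 537/(k−1).
Need P(X < 1410) = 0.99 with θ tied to k this way. Start at k = 2, θ = 537: P(X<1410) ≈ 0.738.
Too low — raise k to concentrate. Iterating converges to k ≈ 5.98.
Then θ = 537/(5.98−1) ≈ 108.

k ≈ 5.98, θ ≈ 108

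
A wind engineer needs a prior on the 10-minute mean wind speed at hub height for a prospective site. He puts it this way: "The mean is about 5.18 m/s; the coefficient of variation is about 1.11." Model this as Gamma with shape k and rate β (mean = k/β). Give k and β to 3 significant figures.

k ≈ 0.812, β ≈ 0.157

For Gamma(k, rate β): mean = k/β, variance = k/β², so CV = 1/√k.
CV = 1.11, hence k = 1/CV² = 0.812.
Then β = k/mean = 0.812/5.18 = 0.157.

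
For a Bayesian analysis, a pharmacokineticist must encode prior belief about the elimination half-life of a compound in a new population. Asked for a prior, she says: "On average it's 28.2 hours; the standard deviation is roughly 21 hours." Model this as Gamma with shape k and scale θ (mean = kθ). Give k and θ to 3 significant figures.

For Gamma(k, scale θ): mean = kθ, variance = kθ², so CV = 1/√k.
CV = SD/mean = 21/28.2 = 0.7447, hence k = 1/CV² = 1.8.
Then θ = mean/k = 28.2/1.8 = 15.6.

k ≈ 1.8, θ ≈ 15.6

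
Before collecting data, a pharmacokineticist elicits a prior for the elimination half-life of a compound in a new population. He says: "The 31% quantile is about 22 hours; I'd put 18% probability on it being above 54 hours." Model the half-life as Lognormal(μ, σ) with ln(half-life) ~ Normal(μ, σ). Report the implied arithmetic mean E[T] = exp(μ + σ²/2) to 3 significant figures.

If T ~ Lognormal(μ,σ) then ln T ~ Normal(μ,σ), so the p-quantile of ln T is μ + z_p·σ.
ln(22) = 3.091 and ln(54) = 3.989; z_{0.31} = -0.4959, z_{0.82} = 0.9154.
σ = (3.989 − 3.091)/(0.9154 − (-0.4959)) = 0.636.
μ = 3.091 − (-0.4959)·0.636 = 3.407.
E[T] = exp(μ + σ²/2) = exp(3.407 + 0.2024) = 36.9 hours.

E[T] ≈ 36.9 hours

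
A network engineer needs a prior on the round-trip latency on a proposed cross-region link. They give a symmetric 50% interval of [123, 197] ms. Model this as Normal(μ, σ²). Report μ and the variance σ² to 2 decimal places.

μ = 160.00, σ² = 3009.21

A symmetric 50% interval runs μ ± z·σ with z = 0.6745.
Half-width = 37, so σ = 37/0.6745 = 54.856 and σ² = 3009.21.
μ is the interval midpoint, 160.00.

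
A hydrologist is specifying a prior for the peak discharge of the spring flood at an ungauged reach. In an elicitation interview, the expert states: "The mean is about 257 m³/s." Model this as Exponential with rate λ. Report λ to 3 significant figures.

Exponential mean = 1/λ, so λ = 1/257.0 = 0.00389.

λ ≈ 0.00389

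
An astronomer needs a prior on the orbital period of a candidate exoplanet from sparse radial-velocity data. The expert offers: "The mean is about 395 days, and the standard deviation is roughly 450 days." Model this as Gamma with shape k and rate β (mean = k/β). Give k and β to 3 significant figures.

For Gamma(k, rate β): mean = k/β, variance = k/β², so CV = 1/√k.
CV = SD/mean = 450/395 = 1.139, hence k = 1/CV² = 0.77.
Then β = k/mean = 0.77/395 = 0.00195.

k ≈ 0.77, β ≈ 0.00195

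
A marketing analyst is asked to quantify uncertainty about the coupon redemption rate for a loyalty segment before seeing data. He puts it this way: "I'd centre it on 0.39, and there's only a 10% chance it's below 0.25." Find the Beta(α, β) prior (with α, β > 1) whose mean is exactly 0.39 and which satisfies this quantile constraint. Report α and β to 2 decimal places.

α ≈ 7.32, β ≈ 11.46

With mean 0.39 fixed, write α = 0.39s, β = 0.61s where s = α+β.
Need P(θ < 0.25) = 0.1 under Beta(0.39s, 0.61s). Normal approximation: (q−m)/√(m(1−m)/s) ≈ z_{0.1} = -1.28, so s ≈ 0.39·0.61·(-1.28)²/(0.25−0.39)² = 19.9.
At s = 19.9: P(θ<0.25) ≈ 0.093. Adjusting to match 0.1 gives s ≈ 18.78.
So α = 0.39·18.78 ≈ 7.32, β = 0.61·18.78 ≈ 11.46.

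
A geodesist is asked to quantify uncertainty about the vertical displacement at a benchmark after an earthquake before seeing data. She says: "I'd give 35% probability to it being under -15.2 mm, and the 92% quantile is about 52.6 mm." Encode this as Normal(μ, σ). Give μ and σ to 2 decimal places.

For Normal(μ,σ), the p-quantile is μ + z_p·σ. Here z_{0.35} = -0.3853, z_{0.92} = 1.405.
So -15.2 = μ − 0.3853σ and 52.6 = μ + 1.405σ.
Subtracting: σ = (52.6 − -15.2)/(1.405 − (-0.3853)) = 37.87.
Then μ = -15.2 − (-0.3853)·37.87 = -0.61.

μ = -0.61, σ = 37.87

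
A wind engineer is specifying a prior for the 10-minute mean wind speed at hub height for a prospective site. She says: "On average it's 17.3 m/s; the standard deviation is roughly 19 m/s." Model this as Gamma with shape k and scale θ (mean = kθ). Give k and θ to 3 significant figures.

k ≈ 0.829, θ ≈ 20.9

For Gamma(k, scale θ): mean = kθ, variance = kθ², so CV = 1/√k.
CV = SD/mean = 19/17.3 = 1.098, hence k = 1/CV² = 0.829.
Then θ = mean/k = 17.3/0.829 = 20.9.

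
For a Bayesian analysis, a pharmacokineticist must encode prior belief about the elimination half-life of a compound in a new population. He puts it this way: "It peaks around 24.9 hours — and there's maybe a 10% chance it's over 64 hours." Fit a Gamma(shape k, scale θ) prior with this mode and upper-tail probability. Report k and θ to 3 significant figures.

k ≈ 3.15, θ ≈ 11.6

Gamma(k,θ) with k>1 has mode (k−1)θ, so θ = 24.9/(k−1).
Need P(X < 64) = 0.9 with θ tied to k this way. Start at k = 2, θ = 24.9: P(X<64) ≈ 0.727.
Too low — raise k to concentrate. Iterating converges to k ≈ 3.15.
Then θ = 24.9/(3.15−1) ≈ 11.6.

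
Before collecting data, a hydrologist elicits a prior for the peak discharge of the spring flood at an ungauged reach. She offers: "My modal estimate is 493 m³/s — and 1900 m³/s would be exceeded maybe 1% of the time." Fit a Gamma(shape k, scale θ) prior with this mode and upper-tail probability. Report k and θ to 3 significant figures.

Gamma(k,θ) with k>1 has mode (k−1)θ, so θ = 493/(k−1).
Need P(X < 1900) = 0.99 with θ tied to k this way. Start at k = 2, θ = 493: P(X<1900) ≈ 0.897.
Too low — raise k to concentrate. Iterating converges to k ≈ 3.32.
Then θ = 493/(3.32−1) ≈ 212.

k ≈ 3.32, θ ≈ 212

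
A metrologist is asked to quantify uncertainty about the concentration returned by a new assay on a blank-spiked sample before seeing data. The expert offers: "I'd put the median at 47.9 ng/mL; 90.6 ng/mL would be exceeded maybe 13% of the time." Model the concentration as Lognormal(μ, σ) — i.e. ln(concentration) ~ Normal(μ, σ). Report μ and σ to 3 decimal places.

If T ~ Lognormal(μ,σ) then ln T ~ Normal(μ,σ), so the p-quantile of ln T is μ + z_p·σ.
ln(47.9) = 3.869 and ln(90.6) = 4.506; z_{0.5} = 0, z_{0.87} = 1.126.
σ = (4.506 − 3.869)/(1.126 − (0)) = 0.566.
μ = 3.869 − (0)·0.566 = 3.869.

μ ≈ 3.869, σ ≈ 0.566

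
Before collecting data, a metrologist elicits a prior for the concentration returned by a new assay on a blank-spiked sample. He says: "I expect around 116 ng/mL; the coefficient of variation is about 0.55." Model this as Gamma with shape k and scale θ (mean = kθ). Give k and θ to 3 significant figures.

k ≈ 3.31, θ ≈ 35.1

For Gamma(k, scale θ): mean = kθ, variance = kθ², so CV = 1/√k.
CV = 0.55, hence k = 1/CV² = 3.31.
Then θ = mean/k = 116/3.31 = 35.1.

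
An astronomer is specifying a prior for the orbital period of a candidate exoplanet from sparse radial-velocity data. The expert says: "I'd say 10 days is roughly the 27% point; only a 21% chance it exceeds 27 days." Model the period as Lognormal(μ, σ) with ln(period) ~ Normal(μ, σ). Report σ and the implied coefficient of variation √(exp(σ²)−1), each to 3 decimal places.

If T ~ Lognormal(μ,σ) then ln T ~ Normal(μ,σ), so the p-quantile of ln T is μ + z_p·σ.
ln(10) = 2.303 and ln(27) = 3.296; z_{0.27} = -0.6128, z_{0.79} = 0.8064.
σ = (3.296 − 2.303)/(0.8064 − (-0.6128)) = 0.700.
μ = 2.303 − (-0.6128)·0.700 = 2.731.
CV = √(exp(σ²)−1) = √(exp(0.4898)−1) = 0.795.

σ ≈ 0.700, CV ≈ 0.795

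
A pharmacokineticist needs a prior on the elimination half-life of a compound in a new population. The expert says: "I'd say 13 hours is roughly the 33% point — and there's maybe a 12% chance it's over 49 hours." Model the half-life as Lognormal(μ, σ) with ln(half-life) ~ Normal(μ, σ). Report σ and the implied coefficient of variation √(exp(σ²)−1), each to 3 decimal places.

σ ≈ 0.822, CV ≈ 0.982

If T ~ Lognormal(μ,σ) then ln T ~ Normal(μ,σ), so the p-quantile of ln T is μ + z_p·σ.
ln(13) = 2.565 and ln(49) = 3.892; z_{0.33} = -0.4399, z_{0.88} = 1.175.
σ = (3.892 − 2.565)/(1.175 − (-0.4399)) = 0.822.
μ = 2.565 − (-0.4399)·0.822 = 2.926.
CV = √(exp(σ²)−1) = √(exp(0.6751)−1) = 0.982.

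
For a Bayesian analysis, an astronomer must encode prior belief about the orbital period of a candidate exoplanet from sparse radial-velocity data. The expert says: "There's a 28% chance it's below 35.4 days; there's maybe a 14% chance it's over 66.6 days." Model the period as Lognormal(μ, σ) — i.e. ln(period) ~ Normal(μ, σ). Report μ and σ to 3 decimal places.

μ ≈ 3.788, σ ≈ 0.380

If T ~ Lognormal(μ,σ) then ln T ~ Normal(μ,σ), so the p-quantile of ln T is μ + z_p·σ.
ln(35.4) = 3.567 and ln(66.6) = 4.199; z_{0.28} = -0.5828, z_{0.86} = 1.08.
σ = (4.199 − 3.567)/(1.08 − (-0.5828)) = 0.380.
μ = 3.567 − (-0.5828)·0.380 = 3.788.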